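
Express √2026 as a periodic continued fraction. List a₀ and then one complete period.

a₀ = ⌊√2026⌋ = 45.
With m₀=0, d₀=1 and mₖ₊₁ = dₖaₖ − mₖ, dₖ₊₁ = (n − mₖ₊₁²)/dₖ, aₖ₊₁ = ⌊(a₀+mₖ₊₁)/dₖ₊₁⌋:
  k=1: m=45, d=1, a=90
d=1 and a=2a₀=90 at k=1, so the next step gives (m, d) = (45, 1) again — its k=1 value — and the period has length 1.

[45; 90]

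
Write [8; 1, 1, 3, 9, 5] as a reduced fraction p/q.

2845/332

Using pₖ = aₖpₖ₋₁ + pₖ₋₂ and qₖ = aₖqₖ₋₁ + qₖ₋₂:
  k=0: a=8, p=8, q=1
  k=1: a=1, p=9, q=1
  k=2: a=1, p=17, q=2
  k=3: a=3, p=60, q=7
  k=4: a=9, p=557, q=65
  k=5: a=5, p=2845, q=332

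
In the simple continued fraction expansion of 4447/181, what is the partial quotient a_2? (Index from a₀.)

1

4447 = 24·181 + 103   →  a_0 = 24
181 = 1·103 + 78   →  a_1 = 1
103 = 1·78 + 25   →  a_2 = 1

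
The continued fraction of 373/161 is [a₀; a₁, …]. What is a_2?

373 = 2·161 + 51   →  a_0 = 2
161 = 3·51 + 8   →  a_1 = 3
51 = 6·8 + 3   →  a_2 = 6

6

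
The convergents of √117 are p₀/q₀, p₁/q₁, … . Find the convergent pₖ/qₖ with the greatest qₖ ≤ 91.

649/60

√117 = [10; 1, 4, 2, 4, 1, 20, …] (period length 6).
Convergents:
  p_0/q_0 = 10/1
  p_1/q_1 = 11/1
  p_2/q_2 = 54/5
  p_3/q_3 = 119/11
  p_4/q_4 = 530/49
  p_5/q_5 = 649/60
  p_6/q_6 = 13510/1249
q_5 = 60 ≤ 91 < 1249 = q_6, so the answer is 649/60.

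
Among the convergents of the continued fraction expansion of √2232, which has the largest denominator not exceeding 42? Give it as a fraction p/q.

√2232 = [47; 4, 10, 4, 94, …] (period length 4).
Convergents:
  p_0/q_0 = 47/1
  p_1/q_1 = 189/4
  p_2/q_2 = 1937/41
  p_3/q_3 = 7937/168
q_2 = 41 ≤ 42 < 168 = q_3, so the answer is 1937/41.

1937/41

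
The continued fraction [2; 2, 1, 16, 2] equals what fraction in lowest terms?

241/103

Using pₖ = aₖpₖ₋₁ + pₖ₋₂ and qₖ = aₖqₖ₋₁ + qₖ₋₂:
  k=0: a=2, p=2, q=1
  k=1: a=2, p=5, q=2
  k=2: a=1, p=7, q=3
  k=3: a=16, p=117, q=50
  k=4: a=2, p=241, q=103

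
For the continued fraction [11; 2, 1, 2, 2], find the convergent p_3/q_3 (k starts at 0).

Using pₖ = aₖpₖ₋₁ + pₖ₋₂, qₖ = aₖqₖ₋₁ + qₖ₋₂ (with p₋₁=1, p₋₂=0, q₋₁=0, q₋₂=1):
  k=0: a=11, p=11, q=1
  k=1: a=2, p=23, q=2
  k=2: a=1, p=34, q=3
  k=3: a=2, p=91, q=8

91/8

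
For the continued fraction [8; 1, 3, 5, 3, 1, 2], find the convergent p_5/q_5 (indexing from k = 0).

771/88

Using pₖ = aₖpₖ₋₁ + pₖ₋₂, qₖ = aₖqₖ₋₁ + qₖ₋₂ (with p₋₁=1, p₋₂=0, q₋₁=0, q₋₂=1):
  k=0: a=8, p=8, q=1
  k=1: a=1, p=9, q=1
  k=2: a=3, p=35, q=4
  k=3: a=5, p=184, q=21
  k=4: a=3, p=587, q=67
  k=5: a=1, p=771, q=88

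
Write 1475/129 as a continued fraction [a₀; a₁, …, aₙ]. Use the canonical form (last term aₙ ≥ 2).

[11; 2, 3, 3, 2, 2]

1475 = 11×129 + 56
129 = 2×56 + 17
56 = 3×17 + 5
17 = 3×5 + 2
5 = 2×2 + 1
2 = 2×1 + 0  (stop)
So 1475/129 = [11; 2, 3, 3, 2, 2].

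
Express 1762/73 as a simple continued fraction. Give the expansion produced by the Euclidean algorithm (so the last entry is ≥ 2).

[24; 7, 3, 3]

1762 = 24×73 + 10
73 = 7×10 + 3
10 = 3×3 + 1
3 = 3×1 + 0  (stop)
So 1762/73 = [24; 7, 3, 3].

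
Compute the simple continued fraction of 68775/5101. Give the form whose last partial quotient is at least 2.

68775 = 13×5101 + 2462
5101 = 2×2462 + 177
2462 = 13×177 + 161
177 = 1×161 + 16
161 = 10×16 + 1
16 = 16×1 + 0  (stop)
So 68775/5101 = [13; 2, 13, 1, 10, 16].

[13; 2, 13, 1, 10, 16]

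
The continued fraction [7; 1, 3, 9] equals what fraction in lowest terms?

287/37

Using pₖ = aₖpₖ₋₁ + pₖ₋₂ and qₖ = aₖqₖ₋₁ + qₖ₋₂:
  k=0: a=7, p=7, q=1
  k=1: a=1, p=8, q=1
  k=2: a=3, p=31, q=4
  k=3: a=9, p=287, q=37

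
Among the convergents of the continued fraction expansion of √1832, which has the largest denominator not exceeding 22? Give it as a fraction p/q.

214/5

√1832 = [42; 1, 4, 21, 4, 1, 84, …] (period length 6).
Convergents:
  p_0/q_0 = 42/1
  p_1/q_1 = 43/1
  p_2/q_2 = 214/5
  p_3/q_3 = 4537/106
q_2 = 5 ≤ 22 < 106 = q_3, so the answer is 214/5.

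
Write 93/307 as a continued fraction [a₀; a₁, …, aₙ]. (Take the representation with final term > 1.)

[0; 3, 3, 3, 9]

93 = 0·307 + 93
307 = 3·93 + 28
93 = 3·28 + 9
28 = 3·9 + 1
9 = 9·1 + 0  (stop)
So 93/307 = [0; 3, 3, 3, 9].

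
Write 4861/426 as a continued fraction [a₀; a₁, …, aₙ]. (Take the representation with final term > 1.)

[11; 2, 2, 3, 3, 3, 2]

4861 = 11·426 + 175
426 = 2·175 + 76
175 = 2·76 + 23
76 = 3·23 + 7
23 = 3·7 + 2
7 = 3·2 + 1
2 = 2·1 + 0  (stop)
So 4861/426 = [11; 2, 2, 3, 3, 3, 2].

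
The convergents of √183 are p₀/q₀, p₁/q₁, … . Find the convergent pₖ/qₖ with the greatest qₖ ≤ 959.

√183 = [13; 1, 1, 8, 1, 1, 26, …] (period length 6).
Convergents:
  p_0/q_0 = 13/1
  p_1/q_1 = 14/1
  p_2/q_2 = 27/2
  p_3/q_3 = 230/17
  p_4/q_4 = 257/19
  p_5/q_5 = 487/36
  p_6/q_6 = 12919/955
  p_7/q_7 = 13406/991
q_6 = 955 ≤ 959 < 991 = q_7, so the answer is 12919/955.

12919/955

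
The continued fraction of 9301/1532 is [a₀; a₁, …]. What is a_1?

14

9301 = 6·1532 + 109   →  a_0 = 6
1532 = 14·109 + 6   →  a_1 = 14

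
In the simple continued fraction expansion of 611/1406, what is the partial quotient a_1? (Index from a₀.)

2

611 = 0·1406 + 611   →  a_0 = 0
1406 = 2·611 + 184   →  a_1 = 2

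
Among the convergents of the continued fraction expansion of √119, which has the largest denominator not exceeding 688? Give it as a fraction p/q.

2629/241

√119 = [10; 1, 9, 1, 20, …] (period length 4).
Convergents:
  p_0/q_0 = 10/1
  p_1/q_1 = 11/1
  p_2/q_2 = 109/10
  p_3/q_3 = 120/11
  p_4/q_4 = 2509/230
  p_5/q_5 = 2629/241
  p_6/q_6 = 26170/2399
q_5 = 241 ≤ 688 < 2399 = q_6, so the answer is 2629/241.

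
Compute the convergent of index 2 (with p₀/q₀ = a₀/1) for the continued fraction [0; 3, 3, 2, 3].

3/10

Using pₖ = aₖpₖ₋₁ + pₖ₋₂, qₖ = aₖqₖ₋₁ + qₖ₋₂ (with p₋₁=1, p₋₂=0, q₋₁=0, q₋₂=1):
  k=0: a=0, p=0, q=1
  k=1: a=3, p=1, q=3
  k=2: a=3, p=3, q=10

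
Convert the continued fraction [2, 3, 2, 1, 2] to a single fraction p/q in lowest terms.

Fold from the inside: start with 2/1.
  1 + 1/2 = 3/2
  2 + 2/3 = 8/3
  3 + 3/8 = 27/8
  2 + 8/27 = 62/27

62/27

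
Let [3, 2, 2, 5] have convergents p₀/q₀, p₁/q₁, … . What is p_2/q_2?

17/5

Using pₖ = aₖpₖ₋₁ + pₖ₋₂, qₖ = aₖqₖ₋₁ + qₖ₋₂ (with p₋₁=1, p₋₂=0, q₋₁=0, q₋₂=1):
  k=0: a=3, p=3, q=1
  k=1: a=2, p=7, q=2
  k=2: a=2, p=17, q=5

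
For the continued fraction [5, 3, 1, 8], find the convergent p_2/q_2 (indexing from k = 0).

Using pₖ = aₖpₖ₋₁ + pₖ₋₂, qₖ = aₖqₖ₋₁ + qₖ₋₂ (with p₋₁=1, p₋₂=0, q₋₁=0, q₋₂=1):
  k=0: a=5, p=5, q=1
  k=1: a=3, p=16, q=3
  k=2: a=1, p=21, q=4

21/4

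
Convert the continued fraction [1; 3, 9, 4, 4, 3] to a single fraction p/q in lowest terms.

2087/1579

Using pₖ = aₖpₖ₋₁ + pₖ₋₂ and qₖ = aₖqₖ₋₁ + qₖ₋₂:
  k=0: a=1, p=1, q=1
  k=1: a=3, p=4, q=3
  k=2: a=9, p=37, q=28
  k=3: a=4, p=152, q=115
  k=4: a=4, p=645, q=488
  k=5: a=3, p=2087, q=1579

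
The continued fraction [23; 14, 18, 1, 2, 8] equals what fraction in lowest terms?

151416/6563

Fold from the inside: start with 8/1.
  2 + 1/8 = 17/8
  1 + 8/17 = 25/17
  18 + 17/25 = 467/25
  14 + 25/467 = 6563/467
  23 + 467/6563 = 151416/6563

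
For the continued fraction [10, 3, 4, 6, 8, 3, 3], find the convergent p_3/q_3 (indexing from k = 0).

Using pₖ = aₖpₖ₋₁ + pₖ₋₂, qₖ = aₖqₖ₋₁ + qₖ₋₂ (with p₋₁=1, p₋₂=0, q₋₁=0, q₋₂=1):
  k=0: a=10, p=10, q=1
  k=1: a=3, p=31, q=3
  k=2: a=4, p=134, q=13
  k=3: a=6, p=835, q=81

835/81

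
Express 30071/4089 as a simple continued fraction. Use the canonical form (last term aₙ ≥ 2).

[7; 2, 1, 4, 1, 2, 9, 9]

30071 = 7·4089 + 1448
4089 = 2·1448 + 1193
1448 = 1·1193 + 255
1193 = 4·255 + 173
255 = 1·173 + 82
173 = 2·82 + 9
82 = 9·9 + 1
9 = 9·1 + 0  (stop)
So 30071/4089 = [7; 2, 1, 4, 1, 2, 9, 9].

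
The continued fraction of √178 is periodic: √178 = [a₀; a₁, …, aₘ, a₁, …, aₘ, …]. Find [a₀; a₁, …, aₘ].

a₀ = ⌊√178⌋ = 13.
With m₀=0, d₀=1 and mₖ₊₁ = dₖaₖ − mₖ, dₖ₊₁ = (n − mₖ₊₁²)/dₖ, aₖ₊₁ = ⌊(a₀+mₖ₊₁)/dₖ₊₁⌋:
  k=1: m=13, d=9, a=2
  k=2: m=5, d=17, a=1
  k=3: m=12, d=2, a=12
  k=4: m=12, d=17, a=1
  k=5: m=5, d=9, a=2
  k=6: m=13, d=1, a=26
d=1 and a=2a₀=26 at k=6, so the next step gives (m, d) = (13, 9) again — its k=1 value — and the period has length 6.

[13; 2, 1, 12, 1, 2, 26]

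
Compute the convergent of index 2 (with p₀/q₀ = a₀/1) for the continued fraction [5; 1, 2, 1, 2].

17/3

Using pₖ = aₖpₖ₋₁ + pₖ₋₂, qₖ = aₖqₖ₋₁ + qₖ₋₂ (with p₋₁=1, p₋₂=0, q₋₁=0, q₋₂=1):
  k=0: a=5, p=5, q=1
  k=1: a=1, p=6, q=1
  k=2: a=2, p=17, q=3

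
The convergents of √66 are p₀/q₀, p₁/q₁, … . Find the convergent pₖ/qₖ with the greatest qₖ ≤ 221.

√66 = [8; 8, 16, …] (period length 2).
Convergents:
  p_0/q_0 = 8/1
  p_1/q_1 = 65/8
  p_2/q_2 = 1048/129
  p_3/q_3 = 8449/1040
q_2 = 129 ≤ 221 < 1040 = q_3, so the answer is 1048/129.

1048/129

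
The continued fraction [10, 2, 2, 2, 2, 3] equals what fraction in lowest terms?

Fold from the inside: start with 3/1.
  2 + 1/3 = 7/3
  2 + 3/7 = 17/7
  2 + 7/17 = 41/17
  2 + 17/41 = 99/41
  10 + 41/99 = 1031/99

1031/99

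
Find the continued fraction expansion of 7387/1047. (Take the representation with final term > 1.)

[7; 18, 19, 3]

7387 = 7*1047 + 58
1047 = 18*58 + 3
58 = 19*3 + 1
3 = 3*1 + 0  (stop)
So 7387/1047 = [7; 18, 19, 3].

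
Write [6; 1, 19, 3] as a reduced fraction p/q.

Fold from the inside: start with 3/1.
  19 + 1/3 = 58/3
  1 + 3/58 = 61/58
  6 + 58/61 = 424/61

424/61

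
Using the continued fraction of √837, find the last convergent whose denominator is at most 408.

√837 = [28; 1, 13, 2, 13, 1, 56, …] (period length 6).
Convergents:
  p_0/q_0 = 28/1
  p_1/q_1 = 29/1
  p_2/q_2 = 405/14
  p_3/q_3 = 839/29
  p_4/q_4 = 11312/391
  p_5/q_5 = 12151/420
q_4 = 391 ≤ 408 < 420 = q_5, so the answer is 11312/391.

11312/391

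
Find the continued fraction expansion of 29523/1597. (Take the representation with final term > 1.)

[18; 2, 18, 14, 3]

29523 = 18·1597 + 777
1597 = 2·777 + 43
777 = 18·43 + 3
43 = 14·3 + 1
3 = 3·1 + 0  (stop)
So 29523/1597 = [18; 2, 18, 14, 3].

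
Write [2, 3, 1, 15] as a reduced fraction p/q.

Fold from the inside: start with 15/1.
  1 + 1/15 = 16/15
  3 + 15/16 = 63/16
  2 + 16/63 = 142/63

142/63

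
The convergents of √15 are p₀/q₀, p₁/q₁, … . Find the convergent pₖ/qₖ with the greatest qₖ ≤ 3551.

√15 = [3; 1, 6, …] (period length 2).
Convergents:
  p_0/q_0 = 3/1
  p_1/q_1 = 4/1
  p_2/q_2 = 27/7
  p_3/q_3 = 31/8
  p_4/q_4 = 213/55
  p_5/q_5 = 244/63
  p_6/q_6 = 1677/433
  p_7/q_7 = 1921/496
  p_8/q_8 = 13203/3409
  p_9/q_9 = 15124/3905
q_8 = 3409 ≤ 3551 < 3905 = q_9, so the answer is 13203/3409.

13203/3409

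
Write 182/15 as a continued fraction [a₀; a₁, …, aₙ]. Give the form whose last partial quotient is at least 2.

182 = 12·15 + 2
15 = 7·2 + 1
2 = 2·1 + 0  (stop)
So 182/15 = [12; 7, 2].

[12; 7, 2]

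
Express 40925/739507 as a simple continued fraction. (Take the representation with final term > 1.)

[0; 18, 14, 3, 12, 5, 15]

40925 = 0·739507 + 40925
739507 = 18·40925 + 2857
40925 = 14·2857 + 927
2857 = 3·927 + 76
927 = 12·76 + 15
76 = 5·15 + 1
15 = 15·1 + 0  (stop)
So 40925/739507 = [0; 18, 14, 3, 12, 5, 15].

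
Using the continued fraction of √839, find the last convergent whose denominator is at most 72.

840/29

√839 = [28; 1, 27, 1, 56, …] (period length 4).
Convergents:
  p_0/q_0 = 28/1
  p_1/q_1 = 29/1
  p_2/q_2 = 811/28
  p_3/q_3 = 840/29
  p_4/q_4 = 47851/1652
q_3 = 29 ≤ 72 < 1652 = q_4, so the answer is 840/29.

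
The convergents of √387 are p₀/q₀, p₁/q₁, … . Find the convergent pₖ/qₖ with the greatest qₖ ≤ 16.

59/3

√387 = [19; 1, 2, 19, 2, 1, 38, …] (period length 6).
Convergents:
  p_0/q_0 = 19/1
  p_1/q_1 = 20/1
  p_2/q_2 = 59/3
  p_3/q_3 = 1141/58
q_2 = 3 ≤ 16 < 58 = q_3, so the answer is 59/3.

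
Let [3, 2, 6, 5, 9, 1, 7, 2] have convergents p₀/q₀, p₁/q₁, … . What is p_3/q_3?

Using pₖ = aₖpₖ₋₁ + pₖ₋₂, qₖ = aₖqₖ₋₁ + qₖ₋₂ (with p₋₁=1, p₋₂=0, q₋₁=0, q₋₂=1):
  k=0: a=3, p=3, q=1
  k=1: a=2, p=7, q=2
  k=2: a=6, p=45, q=13
  k=3: a=5, p=232, q=67

232/67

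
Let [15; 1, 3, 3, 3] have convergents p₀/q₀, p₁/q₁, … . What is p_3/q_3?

205/13

Using pₖ = aₖpₖ₋₁ + pₖ₋₂, qₖ = aₖqₖ₋₁ + qₖ₋₂ (with p₋₁=1, p₋₂=0, q₋₁=0, q₋₂=1):
  k=0: a=15, p=15, q=1
  k=1: a=1, p=16, q=1
  k=2: a=3, p=63, q=4
  k=3: a=3, p=205, q=13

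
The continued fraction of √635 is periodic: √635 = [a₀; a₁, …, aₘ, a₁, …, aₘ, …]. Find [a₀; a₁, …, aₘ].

a₀ = ⌊√635⌋ = 25.

[25; 5, 50]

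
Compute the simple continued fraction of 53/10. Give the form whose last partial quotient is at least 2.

53 = 5*10 + 3
10 = 3*3 + 1
3 = 3*1 + 0  (stop)
So 53/10 = [5; 3, 3].

[5; 3, 3]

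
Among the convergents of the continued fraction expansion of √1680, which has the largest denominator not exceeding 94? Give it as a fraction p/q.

√1680 = [40; 1, 80, …] (period length 2).
Convergents:
  p_0/q_0 = 40/1
  p_1/q_1 = 41/1
  p_2/q_2 = 3320/81
  p_3/q_3 = 3361/82
  p_4/q_4 = 272200/6641
q_3 = 82 ≤ 94 < 6641 = q_4, so the answer is 3361/82.

3361/82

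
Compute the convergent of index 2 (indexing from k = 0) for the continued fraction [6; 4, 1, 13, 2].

31/5

Using pₖ = aₖpₖ₋₁ + pₖ₋₂, qₖ = aₖqₖ₋₁ + qₖ₋₂ (with p₋₁=1, p₋₂=0, q₋₁=0, q₋₂=1):
  k=0: a=6, p=6, q=1
  k=1: a=4, p=25, q=4
  k=2: a=1, p=31, q=5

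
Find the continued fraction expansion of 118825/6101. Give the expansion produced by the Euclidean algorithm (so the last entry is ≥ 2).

[19; 2, 10, 18, 16]

118825 = 19×6101 + 2906
6101 = 2×2906 + 289
2906 = 10×289 + 16
289 = 18×16 + 1
16 = 16×1 + 0  (stop)
So 118825/6101 = [19; 2, 10, 18, 16].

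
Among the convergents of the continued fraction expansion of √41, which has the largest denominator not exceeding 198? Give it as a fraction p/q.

√41 = [6; 2, 2, 12, …] (period length 3).
Convergents:
  p_0/q_0 = 6/1
  p_1/q_1 = 13/2
  p_2/q_2 = 32/5
  p_3/q_3 = 397/62
  p_4/q_4 = 826/129
  p_5/q_5 = 2049/320
q_4 = 129 ≤ 198 < 320 = q_5, so the answer is 826/129.

826/129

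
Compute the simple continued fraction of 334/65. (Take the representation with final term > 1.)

334 = 5·65 + 9
65 = 7·9 + 2
9 = 4·2 + 1
2 = 2·1 + 0  (stop)
So 334/65 = [5; 7, 4, 2].

[5; 7, 4, 2]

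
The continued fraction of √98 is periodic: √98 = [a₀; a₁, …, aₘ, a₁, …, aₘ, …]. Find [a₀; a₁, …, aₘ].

a₀ = ⌊√98⌋ = 9.
With m₀=0, d₀=1 and mₖ₊₁ = dₖaₖ − mₖ, dₖ₊₁ = (n − mₖ₊₁²)/dₖ, aₖ₊₁ = ⌊(a₀+mₖ₊₁)/dₖ₊₁⌋:
  k=1: m=9, d=17, a=1
  k=2: m=8, d=2, a=8
  k=3: m=8, d=17, a=1
  k=4: m=9, d=1, a=18
d=1 and a=2a₀=18 at k=4, so the next step gives (m, d) = (9, 17) again — its k=1 value — and the period has length 4.

[9; 1, 8, 1, 18]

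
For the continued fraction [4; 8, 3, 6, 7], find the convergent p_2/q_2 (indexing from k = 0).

103/25

Using pₖ = aₖpₖ₋₁ + pₖ₋₂, qₖ = aₖqₖ₋₁ + qₖ₋₂ (with p₋₁=1, p₋₂=0, q₋₁=0, q₋₂=1):
  k=0: a=4, p=4, q=1
  k=1: a=8, p=33, q=8
  k=2: a=3, p=103, q=25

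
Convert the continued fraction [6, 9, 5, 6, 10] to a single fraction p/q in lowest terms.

Fold from the inside: start with 10/1.
  6 + 1/10 = 61/10
  5 + 10/61 = 315/61
  9 + 61/315 = 2896/315
  6 + 315/2896 = 17691/2896

17691/2896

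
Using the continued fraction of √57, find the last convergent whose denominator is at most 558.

√57 = [7; 1, 1, 4, 1, 1, 14, …] (period length 6).
Convergents:
  p_0/q_0 = 7/1
  p_1/q_1 = 8/1
  p_2/q_2 = 15/2
  p_3/q_3 = 68/9
  p_4/q_4 = 83/11
  p_5/q_5 = 151/20
  p_6/q_6 = 2197/291
  p_7/q_7 = 2348/311
  p_8/q_8 = 4545/602
q_7 = 311 ≤ 558 < 602 = q_8, so the answer is 2348/311.

2348/311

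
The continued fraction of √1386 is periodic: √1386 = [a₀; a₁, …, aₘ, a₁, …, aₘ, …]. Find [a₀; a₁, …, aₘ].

[37; 4, 2, 1, 2, 1, 2, 4, 74]

a₀ = ⌊√1386⌋ = 37.
With m₀=0, d₀=1 and mₖ₊₁ = dₖaₖ − mₖ, dₖ₊₁ = (n − mₖ₊₁²)/dₖ, aₖ₊₁ = ⌊(a₀+mₖ₊₁)/dₖ₊₁⌋:
  k=1: m=37, d=17, a=4
  k=2: m=31, d=25, a=2
  k=3: m=19, d=41, a=1
  k=4: m=22, d=22, a=2
  k=5: m=22, d=41, a=1
  k=6: m=19, d=25, a=2
  k=7: m=31, d=17, a=4
  k=8: m=37, d=1, a=74
d=1 and a=2a₀=74 at k=8, so the next step gives (m, d) = (37, 17) again — its k=1 value — and the period has length 8.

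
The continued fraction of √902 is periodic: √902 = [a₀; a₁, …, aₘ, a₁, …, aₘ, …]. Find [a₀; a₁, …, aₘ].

[30; 30, 60]

a₀ = ⌊√902⌋ = 30.
With m₀=0, d₀=1 and mₖ₊₁ = dₖaₖ − mₖ, dₖ₊₁ = (n − mₖ₊₁²)/dₖ, aₖ₊₁ = ⌊(a₀+mₖ₊₁)/dₖ₊₁⌋:
  k=1: m=30, d=2, a=30
  k=2: m=30, d=1, a=60
d=1 and a=2a₀=60 at k=2, so the next step gives (m, d) = (30, 2) again — its k=1 value — and the period has length 2.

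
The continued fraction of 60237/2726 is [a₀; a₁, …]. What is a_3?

60237 = 22·2726 + 265   →  a_0 = 22
2726 = 10·265 + 76   →  a_1 = 10
265 = 3·76 + 37   →  a_2 = 3
76 = 2·37 + 2   →  a_3 = 2

2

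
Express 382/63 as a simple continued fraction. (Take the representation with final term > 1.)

382 = 6·63 + 4
63 = 15·4 + 3
4 = 1·3 + 1
3 = 3·1 + 0  (stop)
So 382/63 = [6; 15, 1, 3].

[6; 15, 1, 3]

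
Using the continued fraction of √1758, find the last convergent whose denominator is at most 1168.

48679/1161

√1758 = [41; 1, 12, 1, 82, …] (period length 4).
Convergents:
  p_0/q_0 = 41/1
  p_1/q_1 = 42/1
  p_2/q_2 = 545/13
  p_3/q_3 = 587/14
  p_4/q_4 = 48679/1161
  p_5/q_5 = 49266/1175
q_4 = 1161 ≤ 1168 < 1175 = q_5, so the answer is 48679/1161.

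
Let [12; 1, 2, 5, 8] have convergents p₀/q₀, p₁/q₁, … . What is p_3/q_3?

203/16

Using pₖ = aₖpₖ₋₁ + pₖ₋₂, qₖ = aₖqₖ₋₁ + qₖ₋₂ (with p₋₁=1, p₋₂=0, q₋₁=0, q₋₂=1):
  k=0: a=12, p=12, q=1
  k=1: a=1, p=13, q=1
  k=2: a=2, p=38, q=3
  k=3: a=5, p=203, q=16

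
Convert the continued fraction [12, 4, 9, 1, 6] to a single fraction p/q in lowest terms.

Using pₖ = aₖpₖ₋₁ + pₖ₋₂ and qₖ = aₖqₖ₋₁ + qₖ₋₂:
  k=0: a=12, p=12, q=1
  k=1: a=4, p=49, q=4
  k=2: a=9, p=453, q=37
  k=3: a=1, p=502, q=41
  k=4: a=6, p=3465, q=283

3465/283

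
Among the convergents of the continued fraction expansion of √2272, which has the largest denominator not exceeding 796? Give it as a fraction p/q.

27217/571

√2272 = [47; 1, 1, 1, 94, …] (period length 4).
Convergents:
  p_0/q_0 = 47/1
  p_1/q_1 = 48/1
  p_2/q_2 = 95/2
  p_3/q_3 = 143/3
  p_4/q_4 = 13537/284
  p_5/q_5 = 13680/287
  p_6/q_6 = 27217/571
  p_7/q_7 = 40897/858
q_6 = 571 ≤ 796 < 858 = q_7, so the answer is 27217/571.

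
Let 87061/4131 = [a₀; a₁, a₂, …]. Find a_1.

13

87061 = 21·4131 + 310   →  a_0 = 21
4131 = 13·310 + 101   →  a_1 = 13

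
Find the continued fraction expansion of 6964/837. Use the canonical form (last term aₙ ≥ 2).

6964 = 8*837 + 268
837 = 3*268 + 33
268 = 8*33 + 4
33 = 8*4 + 1
4 = 4*1 + 0  (stop)
So 6964/837 = [8; 3, 8, 8, 4].

[8; 3, 8, 8, 4]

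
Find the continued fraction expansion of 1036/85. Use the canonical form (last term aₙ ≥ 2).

[12; 5, 3, 5]

1036 = 12*85 + 16
85 = 5*16 + 5
16 = 3*5 + 1
5 = 5*1 + 0  (stop)
So 1036/85 = [12; 5, 3, 5].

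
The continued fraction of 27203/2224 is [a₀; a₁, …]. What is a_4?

7

27203 = 12·2224 + 515   →  a_0 = 12
2224 = 4·515 + 164   →  a_1 = 4
515 = 3·164 + 23   →  a_2 = 3
164 = 7·23 + 3   →  a_3 = 7
23 = 7·3 + 2   →  a_4 = 7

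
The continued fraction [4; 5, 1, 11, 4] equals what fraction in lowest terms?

Using pₖ = aₖpₖ₋₁ + pₖ₋₂ and qₖ = aₖqₖ₋₁ + qₖ₋₂:
  k=0: a=4, p=4, q=1
  k=1: a=5, p=21, q=5
  k=2: a=1, p=25, q=6
  k=3: a=11, p=296, q=71
  k=4: a=4, p=1209, q=290

1209/290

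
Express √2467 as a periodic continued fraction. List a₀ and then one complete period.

[49; 1, 2, 49, 2, 1, 98]

a₀ = ⌊√2467⌋ = 49.
With m₀=0, d₀=1 and mₖ₊₁ = dₖaₖ − mₖ, dₖ₊₁ = (n − mₖ₊₁²)/dₖ, aₖ₊₁ = ⌊(a₀+mₖ₊₁)/dₖ₊₁⌋:
  k=1: m=49, d=66, a=1
  k=2: m=17, d=33, a=2
  k=3: m=49, d=2, a=49
  k=4: m=49, d=33, a=2
  k=5: m=17, d=66, a=1
  k=6: m=49, d=1, a=98
d=1 and a=2a₀=98 at k=6, so the next step gives (m, d) = (49, 66) again — its k=1 value — and the period has length 6.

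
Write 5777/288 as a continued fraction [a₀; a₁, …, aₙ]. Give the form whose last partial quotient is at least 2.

[20; 16, 1, 16]

5777 = 20·288 + 17
288 = 16·17 + 16
17 = 1·16 + 1
16 = 16·1 + 0  (stop)
So 5777/288 = [20; 16, 1, 16].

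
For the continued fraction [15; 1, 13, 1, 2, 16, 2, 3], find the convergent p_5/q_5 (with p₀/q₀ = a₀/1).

Using pₖ = aₖpₖ₋₁ + pₖ₋₂, qₖ = aₖqₖ₋₁ + qₖ₋₂ (with p₋₁=1, p₋₂=0, q₋₁=0, q₋₂=1):
  k=0: a=15, p=15, q=1
  k=1: a=1, p=16, q=1
  k=2: a=13, p=223, q=14
  k=3: a=1, p=239, q=15
  k=4: a=2, p=701, q=44
  k=5: a=16, p=11455, q=719

11455/719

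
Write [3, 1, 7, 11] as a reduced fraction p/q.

Using pₖ = aₖpₖ₋₁ + pₖ₋₂ and qₖ = aₖqₖ₋₁ + qₖ₋₂:
  k=0: a=3, p=3, q=1
  k=1: a=1, p=4, q=1
  k=2: a=7, p=31, q=8
  k=3: a=11, p=345, q=89

345/89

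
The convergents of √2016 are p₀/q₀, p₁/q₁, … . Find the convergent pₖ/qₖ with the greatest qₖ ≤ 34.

√2016 = [44; 1, 8, 1, 88, …] (period length 4).
Convergents:
  p_0/q_0 = 44/1
  p_1/q_1 = 45/1
  p_2/q_2 = 404/9
  p_3/q_3 = 449/10
  p_4/q_4 = 39916/889
q_3 = 10 ≤ 34 < 889 = q_4, so the answer is 449/10.

449/10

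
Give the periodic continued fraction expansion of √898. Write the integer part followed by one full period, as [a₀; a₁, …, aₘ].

a₀ = ⌊√898⌋ = 29.
With m₀=0, d₀=1 and mₖ₊₁ = dₖaₖ − mₖ, dₖ₊₁ = (n − mₖ₊₁²)/dₖ, aₖ₊₁ = ⌊(a₀+mₖ₊₁)/dₖ₊₁⌋:
  k=1: m=29, d=57, a=1
  k=2: m=28, d=2, a=28
  k=3: m=28, d=57, a=1
  k=4: m=29, d=1, a=58
d=1 and a=2a₀=58 at k=4, so the next step gives (m, d) = (29, 57) again — its k=1 value — and the period has length 4.

[29; 1, 28, 1, 58]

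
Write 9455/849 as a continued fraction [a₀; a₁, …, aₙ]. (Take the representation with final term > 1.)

[11; 7, 3, 7, 2, 2]

9455 = 11*849 + 116
849 = 7*116 + 37
116 = 3*37 + 5
37 = 7*5 + 2
5 = 2*2 + 1
2 = 2*1 + 0  (stop)
So 9455/849 = [11; 7, 3, 7, 2, 2].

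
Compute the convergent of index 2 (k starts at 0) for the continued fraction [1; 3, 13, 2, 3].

53/40

Using pₖ = aₖpₖ₋₁ + pₖ₋₂, qₖ = aₖqₖ₋₁ + qₖ₋₂ (with p₋₁=1, p₋₂=0, q₋₁=0, q₋₂=1):
  k=0: a=1, p=1, q=1
  k=1: a=3, p=4, q=3
  k=2: a=13, p=53, q=40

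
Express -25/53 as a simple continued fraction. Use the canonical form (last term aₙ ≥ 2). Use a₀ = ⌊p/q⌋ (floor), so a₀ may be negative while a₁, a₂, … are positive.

-25 = -1×53 + 28
53 = 1×28 + 25
28 = 1×25 + 3
25 = 8×3 + 1
3 = 3×1 + 0  (stop)
So -25/53 = [-1; 1, 1, 8, 3].

[-1; 1, 1, 8, 3]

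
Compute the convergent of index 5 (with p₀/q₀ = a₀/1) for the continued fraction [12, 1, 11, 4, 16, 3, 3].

31482/2437

Using pₖ = aₖpₖ₋₁ + pₖ₋₂, qₖ = aₖqₖ₋₁ + qₖ₋₂ (with p₋₁=1, p₋₂=0, q₋₁=0, q₋₂=1):
  k=0: a=12, p=12, q=1
  k=1: a=1, p=13, q=1
  k=2: a=11, p=155, q=12
  k=3: a=4, p=633, q=49
  k=4: a=16, p=10283, q=796
  k=5: a=3, p=31482, q=2437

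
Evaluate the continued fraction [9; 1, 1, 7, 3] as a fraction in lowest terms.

448/47

Fold from the inside: start with 3/1.
  7 + 1/3 = 22/3
  1 + 3/22 = 25/22
  1 + 22/25 = 47/25
  9 + 25/47 = 448/47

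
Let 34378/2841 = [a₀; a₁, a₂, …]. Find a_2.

1

34378 = 12·2841 + 286   →  a_0 = 12
2841 = 9·286 + 267   →  a_1 = 9
286 = 1·267 + 19   →  a_2 = 1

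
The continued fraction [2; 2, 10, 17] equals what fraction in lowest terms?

Using pₖ = aₖpₖ₋₁ + pₖ₋₂ and qₖ = aₖqₖ₋₁ + qₖ₋₂:
  k=0: a=2, p=2, q=1
  k=1: a=2, p=5, q=2
  k=2: a=10, p=52, q=21
  k=3: a=17, p=889, q=359

889/359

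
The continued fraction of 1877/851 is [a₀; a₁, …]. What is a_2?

1877 = 2·851 + 175   →  a_0 = 2
851 = 4·175 + 151   →  a_1 = 4
175 = 1·151 + 24   →  a_2 = 1

1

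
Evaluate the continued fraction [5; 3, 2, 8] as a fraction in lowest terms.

312/59

Fold from the inside: start with 8/1.
  2 + 1/8 = 17/8
  3 + 8/17 = 59/17
  5 + 17/59 = 312/59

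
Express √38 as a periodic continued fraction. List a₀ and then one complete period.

[6; 6, 12]

a₀ = ⌊√38⌋ = 6.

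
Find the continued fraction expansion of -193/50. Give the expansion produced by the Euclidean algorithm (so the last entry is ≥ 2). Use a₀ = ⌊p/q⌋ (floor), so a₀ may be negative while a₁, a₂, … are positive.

-193 = -4*50 + 7
50 = 7*7 + 1
7 = 7*1 + 0  (stop)
So -193/50 = [-4; 7, 7].

[-4; 7, 7]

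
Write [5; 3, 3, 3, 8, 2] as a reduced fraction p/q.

3081/581

Fold from the inside: start with 2/1.
  8 + 1/2 = 17/2
  3 + 2/17 = 53/17
  3 + 17/53 = 176/53
  3 + 53/176 = 581/176
  5 + 176/581 = 3081/581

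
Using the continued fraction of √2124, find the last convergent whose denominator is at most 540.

√2124 = [46; 11, 1, 1, 22, 1, 1, 11, 92, …] (period length 8).
Convergents:
  p_0/q_0 = 46/1
  p_1/q_1 = 507/11
  p_2/q_2 = 553/12
  p_3/q_3 = 1060/23
  p_4/q_4 = 23873/518
  p_5/q_5 = 24933/541
q_4 = 518 ≤ 540 < 541 = q_5, so the answer is 23873/518.

23873/518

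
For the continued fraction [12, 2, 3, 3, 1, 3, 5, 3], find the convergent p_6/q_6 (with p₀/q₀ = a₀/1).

Using pₖ = aₖpₖ₋₁ + pₖ₋₂, qₖ = aₖqₖ₋₁ + qₖ₋₂ (with p₋₁=1, p₋₂=0, q₋₁=0, q₋₂=1):
  k=0: a=12, p=12, q=1
  k=1: a=2, p=25, q=2
  k=2: a=3, p=87, q=7
  k=3: a=3, p=286, q=23
  k=4: a=1, p=373, q=30
  k=5: a=3, p=1405, q=113
  k=6: a=5, p=7398, q=595

7398/595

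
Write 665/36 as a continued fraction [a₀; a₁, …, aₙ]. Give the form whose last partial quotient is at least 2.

[18; 2, 8, 2]

665 = 18·36 + 17
36 = 2·17 + 2
17 = 8·2 + 1
2 = 2·1 + 0  (stop)
So 665/36 = [18; 2, 8, 2].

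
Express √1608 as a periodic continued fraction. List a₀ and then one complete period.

a₀ = ⌊√1608⌋ = 40.
With m₀=0, d₀=1 and mₖ₊₁ = dₖaₖ − mₖ, dₖ₊₁ = (n − mₖ₊₁²)/dₖ, aₖ₊₁ = ⌊(a₀+mₖ₊₁)/dₖ₊₁⌋:
  k=1: m=40, d=8, a=10
  k=2: m=40, d=1, a=80
d=1 and a=2a₀=80 at k=2, so the next step gives (m, d) = (40, 8) again — its k=1 value — and the period has length 2.

[40; 10, 80]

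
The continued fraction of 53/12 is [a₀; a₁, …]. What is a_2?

2

53 = 4·12 + 5   →  a_0 = 4
12 = 2·5 + 2   →  a_1 = 2
5 = 2·2 + 1   →  a_2 = 2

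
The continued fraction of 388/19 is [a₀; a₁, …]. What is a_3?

1

388 = 20·19 + 8   →  a_0 = 20
19 = 2·8 + 3   →  a_1 = 2
8 = 2·3 + 2   →  a_2 = 2
3 = 1·2 + 1   →  a_3 = 1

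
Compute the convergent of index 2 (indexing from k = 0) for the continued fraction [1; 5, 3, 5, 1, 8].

Using pₖ = aₖpₖ₋₁ + pₖ₋₂, qₖ = aₖqₖ₋₁ + qₖ₋₂ (with p₋₁=1, p₋₂=0, q₋₁=0, q₋₂=1):
  k=0: a=1, p=1, q=1
  k=1: a=5, p=6, q=5
  k=2: a=3, p=19, q=16

19/16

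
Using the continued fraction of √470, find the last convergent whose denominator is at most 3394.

√470 = [21; 1, 2, 8, 2, 1, 42, …] (period length 6).
Convergents:
  p_0/q_0 = 21/1
  p_1/q_1 = 22/1
  p_2/q_2 = 65/3
  p_3/q_3 = 542/25
  p_4/q_4 = 1149/53
  p_5/q_5 = 1691/78
  p_6/q_6 = 72171/3329
  p_7/q_7 = 73862/3407
q_6 = 3329 ≤ 3394 < 3407 = q_7, so the answer is 72171/3329.

72171/3329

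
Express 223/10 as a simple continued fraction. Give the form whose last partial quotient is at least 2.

[22; 3, 3]

223 = 22*10 + 3
10 = 3*3 + 1
3 = 3*1 + 0  (stop)
So 223/10 = [22; 3, 3].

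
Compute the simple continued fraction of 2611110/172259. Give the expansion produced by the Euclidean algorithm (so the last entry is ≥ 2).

2611110 = 15×172259 + 27225
172259 = 6×27225 + 8909
27225 = 3×8909 + 498
8909 = 17×498 + 443
498 = 1×443 + 55
443 = 8×55 + 3
55 = 18×3 + 1
3 = 3×1 + 0  (stop)
So 2611110/172259 = [15; 6, 3, 17, 1, 8, 18, 3].

[15; 6, 3, 17, 1, 8, 18, 3]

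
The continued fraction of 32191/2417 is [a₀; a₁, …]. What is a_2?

32191 = 13·2417 + 770   →  a_0 = 13
2417 = 3·770 + 107   →  a_1 = 3
770 = 7·107 + 21   →  a_2 = 7

7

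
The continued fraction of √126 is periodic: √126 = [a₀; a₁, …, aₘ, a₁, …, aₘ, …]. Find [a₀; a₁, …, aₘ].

a₀ = ⌊√126⌋ = 11.
With m₀=0, d₀=1 and mₖ₊₁ = dₖaₖ − mₖ, dₖ₊₁ = (n − mₖ₊₁²)/dₖ, aₖ₊₁ = ⌊(a₀+mₖ₊₁)/dₖ₊₁⌋:
  k=1: m=11, d=5, a=4
  k=2: m=9, d=9, a=2
  k=3: m=9, d=5, a=4
  k=4: m=11, d=1, a=22
d=1 and a=2a₀=22 at k=4, so the next step gives (m, d) = (11, 5) again — its k=1 value — and the period has length 4.

[11; 4, 2, 4, 22]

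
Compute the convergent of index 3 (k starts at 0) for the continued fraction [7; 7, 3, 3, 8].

Using pₖ = aₖpₖ₋₁ + pₖ₋₂, qₖ = aₖqₖ₋₁ + qₖ₋₂ (with p₋₁=1, p₋₂=0, q₋₁=0, q₋₂=1):
  k=0: a=7, p=7, q=1
  k=1: a=7, p=50, q=7
  k=2: a=3, p=157, q=22
  k=3: a=3, p=521, q=73

521/73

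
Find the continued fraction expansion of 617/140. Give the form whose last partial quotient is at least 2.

617 = 4·140 + 57
140 = 2·57 + 26
57 = 2·26 + 5
26 = 5·5 + 1
5 = 5·1 + 0  (stop)
So 617/140 = [4; 2, 2, 5, 5].

[4; 2, 2, 5, 5]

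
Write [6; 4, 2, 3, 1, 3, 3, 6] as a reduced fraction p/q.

19354/3109

Using pₖ = aₖpₖ₋₁ + pₖ₋₂ and qₖ = aₖqₖ₋₁ + qₖ₋₂:
  k=0: a=6, p=6, q=1
  k=1: a=4, p=25, q=4
  k=2: a=2, p=56, q=9
  k=3: a=3, p=193, q=31
  k=4: a=1, p=249, q=40
  k=5: a=3, p=940, q=151
  k=6: a=3, p=3069, q=493
  k=7: a=6, p=19354, q=3109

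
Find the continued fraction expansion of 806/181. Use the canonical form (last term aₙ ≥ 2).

806 = 4*181 + 82
181 = 2*82 + 17
82 = 4*17 + 14
17 = 1*14 + 3
14 = 4*3 + 2
3 = 1*2 + 1
2 = 2*1 + 0  (stop)
So 806/181 = [4; 2, 4, 1, 4, 1, 2].

[4; 2, 4, 1, 4, 1, 2]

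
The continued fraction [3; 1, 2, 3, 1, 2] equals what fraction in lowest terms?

Using pₖ = aₖpₖ₋₁ + pₖ₋₂ and qₖ = aₖqₖ₋₁ + qₖ₋₂:
  k=0: a=3, p=3, q=1
  k=1: a=1, p=4, q=1
  k=2: a=2, p=11, q=3
  k=3: a=3, p=37, q=10
  k=4: a=1, p=48, q=13
  k=5: a=2, p=133, q=36

133/36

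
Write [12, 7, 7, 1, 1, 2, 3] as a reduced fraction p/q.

11169/920

Fold from the inside: start with 3/1.
  2 + 1/3 = 7/3
  1 + 3/7 = 10/7
  1 + 7/10 = 17/10
  7 + 10/17 = 129/17
  7 + 17/129 = 920/129
  12 + 129/920 = 11169/920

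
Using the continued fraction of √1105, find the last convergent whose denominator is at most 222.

√1105 = [33; 4, 7, 7, 4, 66, …] (period length 5).
Convergents:
  p_0/q_0 = 33/1
  p_1/q_1 = 133/4
  p_2/q_2 = 964/29
  p_3/q_3 = 6881/207
  p_4/q_4 = 28488/857
q_3 = 207 ≤ 222 < 857 = q_4, so the answer is 6881/207.

6881/207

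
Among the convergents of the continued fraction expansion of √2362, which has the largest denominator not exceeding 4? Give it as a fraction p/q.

√2362 = [48; 1, 1, 1, 1, 96, …] (period length 5).
Convergents:
  p_0/q_0 = 48/1
  p_1/q_1 = 49/1
  p_2/q_2 = 97/2
  p_3/q_3 = 146/3
  p_4/q_4 = 243/5
q_3 = 3 ≤ 4 < 5 = q_4, so the answer is 146/3.

146/3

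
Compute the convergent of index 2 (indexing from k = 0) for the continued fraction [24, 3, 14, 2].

Using pₖ = aₖpₖ₋₁ + pₖ₋₂, qₖ = aₖqₖ₋₁ + qₖ₋₂ (with p₋₁=1, p₋₂=0, q₋₁=0, q₋₂=1):
  k=0: a=24, p=24, q=1
  k=1: a=3, p=73, q=3
  k=2: a=14, p=1046, q=43

1046/43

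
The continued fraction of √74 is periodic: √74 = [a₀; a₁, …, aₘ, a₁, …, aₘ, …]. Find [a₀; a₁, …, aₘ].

a₀ = ⌊√74⌋ = 8.
With m₀=0, d₀=1 and mₖ₊₁ = dₖaₖ − mₖ, dₖ₊₁ = (n − mₖ₊₁²)/dₖ, aₖ₊₁ = ⌊(a₀+mₖ₊₁)/dₖ₊₁⌋:
  k=1: m=8, d=10, a=1
  k=2: m=2, d=7, a=1
  k=3: m=5, d=7, a=1
  k=4: m=2, d=10, a=1
  k=5: m=8, d=1, a=16
d=1 and a=2a₀=16 at k=5, so the next step gives (m, d) = (8, 10) again — its k=1 value — and the period has length 5.

[8; 1, 1, 1, 1, 16]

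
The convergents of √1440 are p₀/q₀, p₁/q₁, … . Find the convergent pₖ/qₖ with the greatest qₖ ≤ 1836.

54758/1443

√1440 = [37; 1, 17, 1, 74, …] (period length 4).
Convergents:
  p_0/q_0 = 37/1
  p_1/q_1 = 38/1
  p_2/q_2 = 683/18
  p_3/q_3 = 721/19
  p_4/q_4 = 54037/1424
  p_5/q_5 = 54758/1443
  p_6/q_6 = 984923/25955
q_5 = 1443 ≤ 1836 < 25955 = q_6, so the answer is 54758/1443.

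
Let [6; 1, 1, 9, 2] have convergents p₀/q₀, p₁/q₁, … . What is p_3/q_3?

Using pₖ = aₖpₖ₋₁ + pₖ₋₂, qₖ = aₖqₖ₋₁ + qₖ₋₂ (with p₋₁=1, p₋₂=0, q₋₁=0, q₋₂=1):
  k=0: a=6, p=6, q=1
  k=1: a=1, p=7, q=1
  k=2: a=1, p=13, q=2
  k=3: a=9, p=124, q=19

124/19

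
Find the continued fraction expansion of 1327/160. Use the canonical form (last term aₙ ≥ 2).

[8; 3, 2, 2, 9]

1327 = 8*160 + 47
160 = 3*47 + 19
47 = 2*19 + 9
19 = 2*9 + 1
9 = 9*1 + 0  (stop)
So 1327/160 = [8; 3, 2, 2, 9].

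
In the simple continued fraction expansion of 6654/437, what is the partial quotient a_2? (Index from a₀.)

6654 = 15·437 + 99   →  a_0 = 15
437 = 4·99 + 41   →  a_1 = 4
99 = 2·41 + 17   →  a_2 = 2

2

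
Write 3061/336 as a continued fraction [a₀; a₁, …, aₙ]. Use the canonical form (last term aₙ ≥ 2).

[9; 9, 12, 3]

3061 = 9*336 + 37
336 = 9*37 + 3
37 = 12*3 + 1
3 = 3*1 + 0  (stop)
So 3061/336 = [9; 9, 12, 3].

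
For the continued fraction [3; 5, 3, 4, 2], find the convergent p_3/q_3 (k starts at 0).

Using pₖ = aₖpₖ₋₁ + pₖ₋₂, qₖ = aₖqₖ₋₁ + qₖ₋₂ (with p₋₁=1, p₋₂=0, q₋₁=0, q₋₂=1):
  k=0: a=3, p=3, q=1
  k=1: a=5, p=16, q=5
  k=2: a=3, p=51, q=16
  k=3: a=4, p=220, q=69

220/69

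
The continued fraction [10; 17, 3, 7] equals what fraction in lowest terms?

3832/381

Fold from the inside: start with 7/1.
  3 + 1/7 = 22/7
  17 + 7/22 = 381/22
  10 + 22/381 = 3832/381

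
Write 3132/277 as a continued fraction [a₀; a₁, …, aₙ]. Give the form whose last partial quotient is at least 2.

3132 = 11*277 + 85
277 = 3*85 + 22
85 = 3*22 + 19
22 = 1*19 + 3
19 = 6*3 + 1
3 = 3*1 + 0  (stop)
So 3132/277 = [11; 3, 3, 1, 6, 3].

[11; 3, 3, 1, 6, 3]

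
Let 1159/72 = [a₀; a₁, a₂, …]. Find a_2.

1159 = 16·72 + 7   →  a_0 = 16
72 = 10·7 + 2   →  a_1 = 10
7 = 3·2 + 1   →  a_2 = 3

3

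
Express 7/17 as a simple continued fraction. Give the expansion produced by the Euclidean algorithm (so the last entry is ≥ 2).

7 = 0*17 + 7
17 = 2*7 + 3
7 = 2*3 + 1
3 = 3*1 + 0  (stop)
So 7/17 = [0; 2, 2, 3].

[0; 2, 2, 3]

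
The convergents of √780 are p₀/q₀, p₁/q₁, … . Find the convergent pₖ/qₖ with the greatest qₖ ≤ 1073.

21868/783

√780 = [27; 1, 12, 1, 54, …] (period length 4).
Convergents:
  p_0/q_0 = 27/1
  p_1/q_1 = 28/1
  p_2/q_2 = 363/13
  p_3/q_3 = 391/14
  p_4/q_4 = 21477/769
  p_5/q_5 = 21868/783
  p_6/q_6 = 283893/10165
q_5 = 783 ≤ 1073 < 10165 = q_6, so the answer is 21868/783.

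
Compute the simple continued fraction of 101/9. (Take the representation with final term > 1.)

101 = 11*9 + 2
9 = 4*2 + 1
2 = 2*1 + 0  (stop)
So 101/9 = [11; 4, 2].

[11; 4, 2]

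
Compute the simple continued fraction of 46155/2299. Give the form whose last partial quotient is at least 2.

46155 = 20*2299 + 175
2299 = 13*175 + 24
175 = 7*24 + 7
24 = 3*7 + 3
7 = 2*3 + 1
3 = 3*1 + 0  (stop)
So 46155/2299 = [20; 13, 7, 3, 2, 3].

[20; 13, 7, 3, 2, 3]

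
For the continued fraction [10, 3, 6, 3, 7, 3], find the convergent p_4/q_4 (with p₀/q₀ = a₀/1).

Using pₖ = aₖpₖ₋₁ + pₖ₋₂, qₖ = aₖqₖ₋₁ + qₖ₋₂ (with p₋₁=1, p₋₂=0, q₋₁=0, q₋₂=1):
  k=0: a=10, p=10, q=1
  k=1: a=3, p=31, q=3
  k=2: a=6, p=196, q=19
  k=3: a=3, p=619, q=60
  k=4: a=7, p=4529, q=439

4529/439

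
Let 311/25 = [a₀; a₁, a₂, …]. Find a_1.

2

311 = 12·25 + 11   →  a_0 = 12
25 = 2·11 + 3   →  a_1 = 2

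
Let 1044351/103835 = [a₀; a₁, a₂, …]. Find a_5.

11

1044351 = 10·103835 + 6001   →  a_0 = 10
103835 = 17·6001 + 1818   →  a_1 = 17
6001 = 3·1818 + 547   →  a_2 = 3
1818 = 3·547 + 177   →  a_3 = 3
547 = 3·177 + 16   →  a_4 = 3
177 = 11·16 + 1   →  a_5 = 11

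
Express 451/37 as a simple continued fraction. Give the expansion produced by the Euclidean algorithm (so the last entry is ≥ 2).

[12; 5, 3, 2]

451 = 12·37 + 7
37 = 5·7 + 2
7 = 3·2 + 1
2 = 2·1 + 0  (stop)
So 451/37 = [12; 5, 3, 2].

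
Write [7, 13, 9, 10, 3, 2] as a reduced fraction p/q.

60764/8587

Using pₖ = aₖpₖ₋₁ + pₖ₋₂ and qₖ = aₖqₖ₋₁ + qₖ₋₂:
  k=0: a=7, p=7, q=1
  k=1: a=13, p=92, q=13
  k=2: a=9, p=835, q=118
  k=3: a=10, p=8442, q=1193
  k=4: a=3, p=26161, q=3697
  k=5: a=2, p=60764, q=8587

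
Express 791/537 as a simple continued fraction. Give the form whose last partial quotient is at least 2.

[1; 2, 8, 1, 3, 7]

791 = 1*537 + 254
537 = 2*254 + 29
254 = 8*29 + 22
29 = 1*22 + 7
22 = 3*7 + 1
7 = 7*1 + 0  (stop)
So 791/537 = [1; 2, 8, 1, 3, 7].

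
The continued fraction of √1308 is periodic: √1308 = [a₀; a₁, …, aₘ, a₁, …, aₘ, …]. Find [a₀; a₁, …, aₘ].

[36; 6, 72]

a₀ = ⌊√1308⌋ = 36.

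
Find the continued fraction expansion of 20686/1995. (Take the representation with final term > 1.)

20686 = 10×1995 + 736
1995 = 2×736 + 523
736 = 1×523 + 213
523 = 2×213 + 97
213 = 2×97 + 19
97 = 5×19 + 2
19 = 9×2 + 1
2 = 2×1 + 0  (stop)
So 20686/1995 = [10; 2, 1, 2, 2, 5, 9, 2].

[10; 2, 1, 2, 2, 5, 9, 2]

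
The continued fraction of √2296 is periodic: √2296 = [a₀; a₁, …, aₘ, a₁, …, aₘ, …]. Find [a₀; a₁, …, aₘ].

a₀ = ⌊√2296⌋ = 47.
With m₀=0, d₀=1 and mₖ₊₁ = dₖaₖ − mₖ, dₖ₊₁ = (n − mₖ₊₁²)/dₖ, aₖ₊₁ = ⌊(a₀+mₖ₊₁)/dₖ₊₁⌋:
  k=1: m=47, d=87, a=1
  k=2: m=40, d=8, a=10
  k=3: m=40, d=87, a=1
  k=4: m=47, d=1, a=94
d=1 and a=2a₀=94 at k=4, so the next step gives (m, d) = (47, 87) again — its k=1 value — and the period has length 4.

[47; 1, 10, 1, 94]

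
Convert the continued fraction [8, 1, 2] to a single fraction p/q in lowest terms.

Using pₖ = aₖpₖ₋₁ + pₖ₋₂ and qₖ = aₖqₖ₋₁ + qₖ₋₂:
  k=0: a=8, p=8, q=1
  k=1: a=1, p=9, q=1
  k=2: a=2, p=26, q=3

26/3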